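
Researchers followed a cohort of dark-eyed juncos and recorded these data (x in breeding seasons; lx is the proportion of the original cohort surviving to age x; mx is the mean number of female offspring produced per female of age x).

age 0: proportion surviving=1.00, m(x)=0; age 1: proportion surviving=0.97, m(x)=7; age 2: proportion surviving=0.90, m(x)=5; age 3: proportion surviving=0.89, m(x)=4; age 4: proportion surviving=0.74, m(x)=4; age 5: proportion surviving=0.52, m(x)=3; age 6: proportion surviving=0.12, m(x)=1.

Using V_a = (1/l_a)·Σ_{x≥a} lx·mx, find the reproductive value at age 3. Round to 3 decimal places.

9.213

lx·mx for x ≥ 3: 3.56, 2.96, 1.56, 0.12 → sum = 8.2
V_3 = 8.2 / l_3 = 8.2 / 0.89 = 9.213483… → 9.213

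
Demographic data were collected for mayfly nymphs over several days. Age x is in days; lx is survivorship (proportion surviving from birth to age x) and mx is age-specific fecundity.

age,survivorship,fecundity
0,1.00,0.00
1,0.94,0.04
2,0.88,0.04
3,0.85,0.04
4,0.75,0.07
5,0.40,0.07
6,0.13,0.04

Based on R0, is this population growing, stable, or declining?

R0 = Σ lx·mx = 0 + 0.0376 + 0.0352 + 0.034 + 0.0525 + 0.028 + 0.0052 = 0.1925
R0 < 1, so the population is declining.

declining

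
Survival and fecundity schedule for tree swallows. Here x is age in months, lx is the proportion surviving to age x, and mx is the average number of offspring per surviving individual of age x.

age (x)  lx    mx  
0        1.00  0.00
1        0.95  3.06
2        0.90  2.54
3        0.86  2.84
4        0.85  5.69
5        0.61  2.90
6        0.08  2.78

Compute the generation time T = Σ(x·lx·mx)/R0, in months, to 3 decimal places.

3.065

lx·mx: 0, 2.907, 2.286, 2.4424, 4.8365, 1.769, 0.2224 → R0 = 14.4633
x·lx·mx: 0, 2.907, 4.572, 7.3272, 19.346, 8.845, 1.3344 → Σ = 44.3316
T = 44.3316 / 14.4633 = 3.06511… → 3.065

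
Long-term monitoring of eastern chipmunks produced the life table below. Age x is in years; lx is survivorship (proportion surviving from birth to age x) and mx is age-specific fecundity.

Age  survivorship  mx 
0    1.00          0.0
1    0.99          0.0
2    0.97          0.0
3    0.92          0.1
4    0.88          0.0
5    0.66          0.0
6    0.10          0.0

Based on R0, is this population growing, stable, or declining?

R0 = Σ lx·mx = 0 + 0 + 0 + 0.092 + 0 + 0 + 0 = 0.092
R0 < 1, so the population is declining.

declining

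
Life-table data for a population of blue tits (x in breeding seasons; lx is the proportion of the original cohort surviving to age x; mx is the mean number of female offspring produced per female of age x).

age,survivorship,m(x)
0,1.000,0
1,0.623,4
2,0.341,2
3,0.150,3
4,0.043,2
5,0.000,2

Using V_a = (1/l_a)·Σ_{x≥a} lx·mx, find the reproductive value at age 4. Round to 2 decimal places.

lx·mx for x ≥ 4: 0.086, 0 → sum = 0.086
V_4 = 0.086 / l_4 = 0.086 / 0.043 = 2 → 2.00

2.00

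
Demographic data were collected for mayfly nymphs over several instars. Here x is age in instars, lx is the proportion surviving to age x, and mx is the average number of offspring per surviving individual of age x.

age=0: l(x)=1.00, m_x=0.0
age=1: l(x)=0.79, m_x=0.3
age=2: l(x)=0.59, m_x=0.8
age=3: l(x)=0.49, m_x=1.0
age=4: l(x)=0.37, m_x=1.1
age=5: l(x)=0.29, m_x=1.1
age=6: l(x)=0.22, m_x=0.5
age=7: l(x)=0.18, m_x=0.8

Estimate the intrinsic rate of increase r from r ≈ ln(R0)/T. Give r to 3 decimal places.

R0 = Σ lx·mx = 0 + 0.237 + 0.472 + 0.49 + 0.407 + 0.319 + 0.11 + 0.144 = 2.179
Σ x·lx·mx = 7.542; T = 7.542/2.179 = 3.46122…
r ≈ ln(R0)/T = ln(2.179)/3.46122… = 0.22503… → 0.225

0.225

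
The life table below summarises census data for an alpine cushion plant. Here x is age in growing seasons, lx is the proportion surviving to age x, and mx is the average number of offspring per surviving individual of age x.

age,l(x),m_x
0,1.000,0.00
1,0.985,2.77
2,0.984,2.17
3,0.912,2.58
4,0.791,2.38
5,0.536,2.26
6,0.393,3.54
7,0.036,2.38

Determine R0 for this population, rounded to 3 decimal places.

11.788

lx·mx by age: 0, 2.72845, 2.13528, 2.35296, 1.88258, 1.21136, 1.39122, 0.08568
R0 = Σ lx·mx = 11.78753 → 11.788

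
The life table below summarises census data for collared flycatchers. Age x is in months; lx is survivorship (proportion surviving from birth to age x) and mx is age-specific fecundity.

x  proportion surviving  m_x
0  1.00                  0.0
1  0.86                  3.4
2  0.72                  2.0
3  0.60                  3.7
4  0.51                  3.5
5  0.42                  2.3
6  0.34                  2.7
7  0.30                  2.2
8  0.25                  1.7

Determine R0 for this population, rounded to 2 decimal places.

11.34

lx·mx by age: 0, 2.924, 1.44, 2.22, 1.785, 0.966, 0.918, 0.66, 0.425
R0 = Σ lx·mx = 11.338 → 11.34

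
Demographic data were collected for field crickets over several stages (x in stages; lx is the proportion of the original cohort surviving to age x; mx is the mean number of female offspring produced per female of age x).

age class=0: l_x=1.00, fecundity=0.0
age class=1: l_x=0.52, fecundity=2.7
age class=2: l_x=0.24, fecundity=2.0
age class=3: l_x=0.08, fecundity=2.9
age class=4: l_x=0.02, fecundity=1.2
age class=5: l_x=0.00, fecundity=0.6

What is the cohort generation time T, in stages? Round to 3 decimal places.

lx·mx: 0, 1.404, 0.48, 0.232, 0.024, 0 → R0 = 2.14
x·lx·mx: 0, 1.404, 0.96, 0.696, 0.096, 0 → Σ = 3.156
T = 3.156 / 2.14 = 1.474766… → 1.475

1.475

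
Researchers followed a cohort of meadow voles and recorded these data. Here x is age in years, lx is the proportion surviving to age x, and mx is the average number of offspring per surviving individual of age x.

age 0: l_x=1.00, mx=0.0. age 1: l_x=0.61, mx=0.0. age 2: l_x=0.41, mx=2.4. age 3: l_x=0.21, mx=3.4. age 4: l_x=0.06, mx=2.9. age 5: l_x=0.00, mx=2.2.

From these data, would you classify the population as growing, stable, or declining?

growing

R0 = Σ lx·mx = 0 + 0 + 0.984 + 0.714 + 0.174 + 0 = 1.872
R0 > 1, so the population is growing.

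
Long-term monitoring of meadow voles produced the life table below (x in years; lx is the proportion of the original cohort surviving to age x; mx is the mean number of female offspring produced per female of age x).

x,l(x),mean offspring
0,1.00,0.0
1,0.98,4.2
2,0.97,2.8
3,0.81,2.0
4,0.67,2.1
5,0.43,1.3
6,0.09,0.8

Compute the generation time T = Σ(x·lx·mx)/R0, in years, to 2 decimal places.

2.22

lx·mx: 0, 4.116, 2.716, 1.62, 1.407, 0.559, 0.072 → R0 = 10.49
x·lx·mx: 0, 4.116, 5.432, 4.86, 5.628, 2.795, 0.432 → Σ = 23.263
T = 23.263 / 10.49 = 2.217636… → 2.22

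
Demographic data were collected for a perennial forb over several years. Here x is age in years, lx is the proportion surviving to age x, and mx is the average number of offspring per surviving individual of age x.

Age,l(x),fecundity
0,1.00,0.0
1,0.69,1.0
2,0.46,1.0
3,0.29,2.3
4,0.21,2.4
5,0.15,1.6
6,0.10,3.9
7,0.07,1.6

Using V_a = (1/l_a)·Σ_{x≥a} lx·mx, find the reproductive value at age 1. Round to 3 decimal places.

lx·mx for x ≥ 1: 0.69, 0.46, 0.667, 0.504, 0.24, 0.39, 0.112 → sum = 3.063
V_1 = 3.063 / l_1 = 3.063 / 0.69 = 4.43913… → 4.439

4.439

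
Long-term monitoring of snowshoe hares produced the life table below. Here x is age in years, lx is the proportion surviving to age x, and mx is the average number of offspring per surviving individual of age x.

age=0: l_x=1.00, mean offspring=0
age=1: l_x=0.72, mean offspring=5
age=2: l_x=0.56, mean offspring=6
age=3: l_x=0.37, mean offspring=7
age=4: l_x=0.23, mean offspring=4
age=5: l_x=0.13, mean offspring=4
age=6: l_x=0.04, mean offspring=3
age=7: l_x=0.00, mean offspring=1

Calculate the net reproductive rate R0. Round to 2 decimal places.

lx·mx by age: 0, 3.6, 3.36, 2.59, 0.92, 0.52, 0.12, 0
R0 = Σ lx·mx = 11.11 → 11.11

11.11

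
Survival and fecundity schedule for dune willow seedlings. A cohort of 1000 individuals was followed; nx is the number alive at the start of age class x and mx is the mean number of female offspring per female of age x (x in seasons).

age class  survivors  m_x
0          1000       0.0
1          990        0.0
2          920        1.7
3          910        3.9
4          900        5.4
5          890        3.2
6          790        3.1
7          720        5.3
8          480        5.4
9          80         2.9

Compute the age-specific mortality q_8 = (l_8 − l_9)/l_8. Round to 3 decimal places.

0.833

lx = nx/n0 = nx/1000: 1, 0.99, 0.92, 0.91, 0.9, 0.89, 0.79, 0.72, 0.48, 0.08
q_8 = (l_8 − l_9) / l_8 = (0.48 − 0.08) / 0.48
     = 0.4 / 0.48 = 0.833333… → 0.833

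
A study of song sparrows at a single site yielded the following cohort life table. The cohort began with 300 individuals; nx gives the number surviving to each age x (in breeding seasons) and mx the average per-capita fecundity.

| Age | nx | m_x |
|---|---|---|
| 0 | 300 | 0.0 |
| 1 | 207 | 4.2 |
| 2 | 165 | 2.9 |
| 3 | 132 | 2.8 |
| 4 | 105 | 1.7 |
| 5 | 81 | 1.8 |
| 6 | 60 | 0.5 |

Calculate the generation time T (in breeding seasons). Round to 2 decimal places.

lx = nx/n0 = nx/300: 1, 0.69, 0.55, 0.44, 0.35, 0.27, 0.2
lx·mx: 0, 2.898, 1.595, 1.232, 0.595, 0.486, 0.1 → R0 = 6.906
x·lx·mx: 0, 2.898, 3.19, 3.696, 2.38, 2.43, 0.6 → Σ = 15.194
T = 15.194 / 6.906 = 2.200116… → 2.20

2.20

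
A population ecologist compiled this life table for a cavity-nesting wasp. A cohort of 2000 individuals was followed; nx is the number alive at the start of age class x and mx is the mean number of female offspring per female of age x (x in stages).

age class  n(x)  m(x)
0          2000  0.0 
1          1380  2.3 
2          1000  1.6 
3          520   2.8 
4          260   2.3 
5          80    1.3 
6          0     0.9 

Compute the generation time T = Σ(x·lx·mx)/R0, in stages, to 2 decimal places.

1.97

lx = nx/n0 = nx/2000: 1, 0.69, 0.5, 0.26, 0.13, 0.04, 0
lx·mx: 0, 1.587, 0.8, 0.728, 0.299, 0.052, 0 → R0 = 3.466
x·lx·mx: 0, 1.587, 1.6, 2.184, 1.196, 0.26, 0 → Σ = 6.827
T = 6.827 / 3.466 = 1.969706… → 1.97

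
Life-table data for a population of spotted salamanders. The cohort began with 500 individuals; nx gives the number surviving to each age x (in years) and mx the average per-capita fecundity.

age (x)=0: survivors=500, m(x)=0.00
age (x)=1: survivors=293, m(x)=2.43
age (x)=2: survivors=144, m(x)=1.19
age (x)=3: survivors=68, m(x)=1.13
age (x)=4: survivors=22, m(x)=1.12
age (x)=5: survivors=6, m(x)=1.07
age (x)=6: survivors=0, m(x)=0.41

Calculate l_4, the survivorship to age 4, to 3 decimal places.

l_4 = n_4/n_0 = 22/500 = 0.044 → 0.044

0.044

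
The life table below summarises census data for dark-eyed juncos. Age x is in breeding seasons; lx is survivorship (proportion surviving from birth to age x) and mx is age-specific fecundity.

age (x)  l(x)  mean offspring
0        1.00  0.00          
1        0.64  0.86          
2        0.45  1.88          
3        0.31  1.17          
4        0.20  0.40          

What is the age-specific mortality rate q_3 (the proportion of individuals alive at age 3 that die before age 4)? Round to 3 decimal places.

0.355

q_3 = (l_3 − l_4) / l_3 = (0.31 − 0.2) / 0.31
     = 0.11 / 0.31 = 0.354839… → 0.355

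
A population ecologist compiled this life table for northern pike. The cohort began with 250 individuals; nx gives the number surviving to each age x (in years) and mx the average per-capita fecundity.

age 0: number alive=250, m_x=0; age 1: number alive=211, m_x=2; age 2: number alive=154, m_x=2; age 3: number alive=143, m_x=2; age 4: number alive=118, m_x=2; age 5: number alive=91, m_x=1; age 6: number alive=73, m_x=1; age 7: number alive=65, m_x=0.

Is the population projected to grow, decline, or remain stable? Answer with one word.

growing

lx = nx/n0 = nx/250: 1, 0.844, 0.616, 0.572, 0.472, 0.364, 0.292, 0.26
R0 = Σ lx·mx = 0 + 1.688 + 1.232 + 1.144 + 0.944 + 0.364 + 0.292 + 0 = 5.664
R0 > 1, so the population is growing.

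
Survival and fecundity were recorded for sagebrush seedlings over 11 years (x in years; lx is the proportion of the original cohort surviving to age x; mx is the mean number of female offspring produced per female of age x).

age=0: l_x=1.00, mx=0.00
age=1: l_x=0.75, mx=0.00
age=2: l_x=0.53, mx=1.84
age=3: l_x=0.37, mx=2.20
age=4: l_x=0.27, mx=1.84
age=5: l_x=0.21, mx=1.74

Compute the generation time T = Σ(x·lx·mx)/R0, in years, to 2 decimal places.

lx·mx: 0, 0, 0.9752, 0.814, 0.4968, 0.3654 → R0 = 2.6514
x·lx·mx: 0, 0, 1.9504, 2.442, 1.9872, 1.827 → Σ = 8.2066
T = 8.2066 / 2.6514 = 3.095195… → 3.10

3.10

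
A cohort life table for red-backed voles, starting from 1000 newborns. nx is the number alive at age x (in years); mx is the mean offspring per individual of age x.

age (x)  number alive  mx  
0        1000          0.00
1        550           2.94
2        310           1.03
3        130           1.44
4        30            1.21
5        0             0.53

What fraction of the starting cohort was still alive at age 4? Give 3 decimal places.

0.030

l_4 = n_4/n_0 = 30/1000 = 0.03 → 0.030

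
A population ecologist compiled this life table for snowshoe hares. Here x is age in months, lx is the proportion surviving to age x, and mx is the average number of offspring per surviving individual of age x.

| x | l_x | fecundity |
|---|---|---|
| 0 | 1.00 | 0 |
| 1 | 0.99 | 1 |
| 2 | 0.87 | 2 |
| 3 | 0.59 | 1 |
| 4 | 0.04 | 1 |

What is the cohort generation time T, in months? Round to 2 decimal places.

lx·mx: 0, 0.99, 1.74, 0.59, 0.04 → R0 = 3.36
x·lx·mx: 0, 0.99, 3.48, 1.77, 0.16 → Σ = 6.4
T = 6.4 / 3.36 = 1.904762… → 1.90

1.90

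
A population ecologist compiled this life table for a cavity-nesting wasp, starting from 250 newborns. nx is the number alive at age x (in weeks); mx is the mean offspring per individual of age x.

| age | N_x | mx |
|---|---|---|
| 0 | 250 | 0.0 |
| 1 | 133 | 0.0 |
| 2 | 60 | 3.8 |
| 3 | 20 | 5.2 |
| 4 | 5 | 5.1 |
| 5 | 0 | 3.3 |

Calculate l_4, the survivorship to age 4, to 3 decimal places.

l_4 = n_4/n_0 = 5/250 = 0.02 → 0.020

0.020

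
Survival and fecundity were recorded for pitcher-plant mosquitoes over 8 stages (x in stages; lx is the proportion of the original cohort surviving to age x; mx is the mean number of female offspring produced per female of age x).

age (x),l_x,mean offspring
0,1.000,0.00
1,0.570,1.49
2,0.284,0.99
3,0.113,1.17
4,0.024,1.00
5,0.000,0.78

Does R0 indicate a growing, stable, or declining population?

R0 = Σ lx·mx = 0 + 0.8493 + 0.28116 + 0.13221 + 0.024 + 0 = 1.28667
R0 > 1, so the population is growing.

growing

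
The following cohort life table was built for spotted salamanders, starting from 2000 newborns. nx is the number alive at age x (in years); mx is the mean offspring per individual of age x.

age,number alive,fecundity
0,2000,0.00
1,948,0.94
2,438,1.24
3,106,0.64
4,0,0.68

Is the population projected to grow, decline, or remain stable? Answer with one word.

declining

lx = nx/n0 = nx/2000: 1, 0.474, 0.219, 0.053, 0
R0 = Σ lx·mx = 0 + 0.44556 + 0.27156 + 0.03392 + 0 = 0.75104
R0 < 1, so the population is declining.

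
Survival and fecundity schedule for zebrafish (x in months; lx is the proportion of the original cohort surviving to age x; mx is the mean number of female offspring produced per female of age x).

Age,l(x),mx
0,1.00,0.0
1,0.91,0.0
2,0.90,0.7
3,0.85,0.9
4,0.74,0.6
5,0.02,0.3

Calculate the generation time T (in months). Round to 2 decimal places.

2.91

lx·mx: 0, 0, 0.63, 0.765, 0.444, 0.006 → R0 = 1.845
x·lx·mx: 0, 0, 1.26, 2.295, 1.776, 0.03 → Σ = 5.361
T = 5.361 / 1.845 = 2.905691… → 2.91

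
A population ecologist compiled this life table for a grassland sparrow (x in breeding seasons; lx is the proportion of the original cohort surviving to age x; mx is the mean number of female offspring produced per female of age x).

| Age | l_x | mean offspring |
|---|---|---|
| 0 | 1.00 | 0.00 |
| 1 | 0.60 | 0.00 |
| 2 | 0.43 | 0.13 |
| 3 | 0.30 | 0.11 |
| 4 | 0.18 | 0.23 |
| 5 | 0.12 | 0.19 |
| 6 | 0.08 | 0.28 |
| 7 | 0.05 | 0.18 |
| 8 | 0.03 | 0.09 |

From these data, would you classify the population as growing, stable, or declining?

declining

R0 = Σ lx·mx = 0 + 0 + 0.0559 + 0.033 + 0.0414 + 0.0228 + 0.0224 + 0.009 + 0.0027 = 0.1872
R0 < 1, so the population is declining.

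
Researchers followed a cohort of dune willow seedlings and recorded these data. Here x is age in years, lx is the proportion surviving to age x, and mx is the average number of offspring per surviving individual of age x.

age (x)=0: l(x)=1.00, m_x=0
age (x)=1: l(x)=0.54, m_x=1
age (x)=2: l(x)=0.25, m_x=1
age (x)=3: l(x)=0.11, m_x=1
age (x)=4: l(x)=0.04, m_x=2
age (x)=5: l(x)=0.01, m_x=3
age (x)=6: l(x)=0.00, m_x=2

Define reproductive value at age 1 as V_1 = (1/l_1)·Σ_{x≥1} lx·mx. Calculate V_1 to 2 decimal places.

lx·mx for x ≥ 1: 0.54, 0.25, 0.11, 0.08, 0.03, 0 → sum = 1.01
V_1 = 1.01 / l_1 = 1.01 / 0.54 = 1.87037… → 1.87

1.87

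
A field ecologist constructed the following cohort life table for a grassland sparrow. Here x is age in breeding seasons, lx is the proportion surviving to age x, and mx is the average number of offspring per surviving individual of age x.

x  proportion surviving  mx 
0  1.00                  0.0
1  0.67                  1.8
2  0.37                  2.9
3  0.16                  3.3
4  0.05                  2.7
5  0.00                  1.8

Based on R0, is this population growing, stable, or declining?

R0 = Σ lx·mx = 0 + 1.206 + 1.073 + 0.528 + 0.135 + 0 = 2.942
R0 > 1, so the population is growing.

growing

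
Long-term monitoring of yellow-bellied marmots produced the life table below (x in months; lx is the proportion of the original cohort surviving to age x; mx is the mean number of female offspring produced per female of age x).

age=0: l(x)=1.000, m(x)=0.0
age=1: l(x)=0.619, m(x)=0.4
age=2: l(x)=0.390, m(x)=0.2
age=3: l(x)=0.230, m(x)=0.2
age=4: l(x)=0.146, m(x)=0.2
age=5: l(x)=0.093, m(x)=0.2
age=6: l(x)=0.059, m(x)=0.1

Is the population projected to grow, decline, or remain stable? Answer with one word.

R0 = Σ lx·mx = 0 + 0.2476 + 0.078 + 0.046 + 0.0292 + 0.0186 + 0.0059 = 0.4253
R0 < 1, so the population is declining.

declining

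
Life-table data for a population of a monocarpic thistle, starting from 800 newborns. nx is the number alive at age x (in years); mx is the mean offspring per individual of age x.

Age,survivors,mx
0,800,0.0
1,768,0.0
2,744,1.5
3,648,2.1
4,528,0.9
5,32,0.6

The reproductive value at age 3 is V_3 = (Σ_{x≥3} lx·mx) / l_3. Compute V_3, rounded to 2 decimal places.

lx = nx/n0 = nx/800: 1, 0.96, 0.93, 0.81, 0.66, 0.04
lx·mx for x ≥ 3: 1.701, 0.594, 0.024 → sum = 2.319
V_3 = 2.319 / l_3 = 2.319 / 0.81 = 2.862963… → 2.86

2.86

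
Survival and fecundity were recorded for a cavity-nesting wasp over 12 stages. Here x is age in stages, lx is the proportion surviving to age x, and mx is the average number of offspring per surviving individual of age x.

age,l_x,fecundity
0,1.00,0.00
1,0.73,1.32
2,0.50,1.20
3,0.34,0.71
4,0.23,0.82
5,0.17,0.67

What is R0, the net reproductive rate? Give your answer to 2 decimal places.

2.11

lx·mx by age: 0, 0.9636, 0.6, 0.2414, 0.1886, 0.1139
R0 = Σ lx·mx = 2.1075 → 2.11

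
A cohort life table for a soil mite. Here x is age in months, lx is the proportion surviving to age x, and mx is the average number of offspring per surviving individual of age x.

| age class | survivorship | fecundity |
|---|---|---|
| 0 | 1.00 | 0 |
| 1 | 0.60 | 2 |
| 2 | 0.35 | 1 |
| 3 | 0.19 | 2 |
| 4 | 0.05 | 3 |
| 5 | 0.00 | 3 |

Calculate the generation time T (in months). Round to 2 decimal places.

lx·mx: 0, 1.2, 0.35, 0.38, 0.15, 0 → R0 = 2.08
x·lx·mx: 0, 1.2, 0.7, 1.14, 0.6, 0 → Σ = 3.64
T = 3.64 / 2.08 = 1.75 → 1.75

1.75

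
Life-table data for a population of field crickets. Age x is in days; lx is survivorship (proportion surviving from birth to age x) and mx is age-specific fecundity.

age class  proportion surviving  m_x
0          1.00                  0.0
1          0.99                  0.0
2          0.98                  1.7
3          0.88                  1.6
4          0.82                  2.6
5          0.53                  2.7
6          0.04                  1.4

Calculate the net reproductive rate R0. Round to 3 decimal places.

6.693

lx·mx by age: 0, 0, 1.666, 1.408, 2.132, 1.431, 0.056
R0 = Σ lx·mx = 6.693 → 6.693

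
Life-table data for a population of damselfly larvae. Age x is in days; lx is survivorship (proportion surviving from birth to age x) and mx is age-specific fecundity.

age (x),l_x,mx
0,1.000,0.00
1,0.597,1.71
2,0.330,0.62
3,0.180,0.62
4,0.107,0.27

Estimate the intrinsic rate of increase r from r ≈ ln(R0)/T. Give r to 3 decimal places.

0.227

R0 = Σ lx·mx = 0 + 1.02087 + 0.2046 + 0.1116 + 0.02889 = 1.36596
Σ x·lx·mx = 1.88043; T = 1.88043/1.36596 = 1.37664…
r ≈ ln(R0)/T = ln(1.36596)/1.37664… = 0.22654… → 0.227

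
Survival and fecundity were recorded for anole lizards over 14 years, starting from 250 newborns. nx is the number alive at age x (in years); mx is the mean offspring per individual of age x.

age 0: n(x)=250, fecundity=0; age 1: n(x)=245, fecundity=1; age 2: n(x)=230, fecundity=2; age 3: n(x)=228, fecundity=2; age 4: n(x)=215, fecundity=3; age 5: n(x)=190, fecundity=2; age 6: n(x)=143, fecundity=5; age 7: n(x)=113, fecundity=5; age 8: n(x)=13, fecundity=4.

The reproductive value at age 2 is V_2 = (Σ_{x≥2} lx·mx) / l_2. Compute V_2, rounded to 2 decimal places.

14.23

lx = nx/n0 = nx/250: 1, 0.98, 0.92, 0.912, 0.86, 0.76, 0.572, 0.452, 0.052
lx·mx for x ≥ 2: 1.84, 1.824, 2.58, 1.52, 2.86, 2.26, 0.208 → sum = 13.092
V_2 = 13.092 / l_2 = 13.092 / 0.92 = 14.230435… → 14.23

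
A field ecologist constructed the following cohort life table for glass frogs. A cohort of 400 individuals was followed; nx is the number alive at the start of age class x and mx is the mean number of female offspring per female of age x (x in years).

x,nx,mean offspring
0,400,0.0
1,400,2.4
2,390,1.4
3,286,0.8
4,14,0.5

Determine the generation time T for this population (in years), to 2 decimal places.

lx = nx/n0 = nx/400: 1, 1, 0.975, 0.715, 0.035
lx·mx: 0, 2.4, 1.365, 0.572, 0.0175 → R0 = 4.3545
x·lx·mx: 0, 2.4, 2.73, 1.716, 0.07 → Σ = 6.916
T = 6.916 / 4.3545 = 1.588242… → 1.59

1.59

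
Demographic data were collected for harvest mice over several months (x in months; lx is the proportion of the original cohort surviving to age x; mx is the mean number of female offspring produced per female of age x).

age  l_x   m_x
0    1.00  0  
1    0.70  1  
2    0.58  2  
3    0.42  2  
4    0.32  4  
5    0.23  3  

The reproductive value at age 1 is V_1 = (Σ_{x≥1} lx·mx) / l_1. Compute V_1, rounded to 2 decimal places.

lx·mx for x ≥ 1: 0.7, 1.16, 0.84, 1.28, 0.69 → sum = 4.67
V_1 = 4.67 / l_1 = 4.67 / 0.7 = 6.671429… → 6.67

6.67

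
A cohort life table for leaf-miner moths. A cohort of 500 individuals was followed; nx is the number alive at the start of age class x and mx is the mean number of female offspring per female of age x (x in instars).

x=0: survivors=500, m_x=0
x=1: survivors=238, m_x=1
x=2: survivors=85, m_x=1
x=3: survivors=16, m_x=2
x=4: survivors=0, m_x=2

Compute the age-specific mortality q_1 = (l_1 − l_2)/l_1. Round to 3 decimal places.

0.643

lx = nx/n0 = nx/500: 1, 0.476, 0.17, 0.032, 0
q_1 = (l_1 − l_2) / l_1 = (0.476 − 0.17) / 0.476
     = 0.306 / 0.476 = 0.642857… → 0.643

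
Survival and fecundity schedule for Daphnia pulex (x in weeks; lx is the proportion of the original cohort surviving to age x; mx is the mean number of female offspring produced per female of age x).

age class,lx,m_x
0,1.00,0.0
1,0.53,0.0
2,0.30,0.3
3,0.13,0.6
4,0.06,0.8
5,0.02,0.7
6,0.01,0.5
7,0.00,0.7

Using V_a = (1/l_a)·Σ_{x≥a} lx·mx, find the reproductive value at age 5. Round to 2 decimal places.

0.95

lx·mx for x ≥ 5: 0.014, 0.005, 0 → sum = 0.019
V_5 = 0.019 / l_5 = 0.019 / 0.02 = 0.95 → 0.95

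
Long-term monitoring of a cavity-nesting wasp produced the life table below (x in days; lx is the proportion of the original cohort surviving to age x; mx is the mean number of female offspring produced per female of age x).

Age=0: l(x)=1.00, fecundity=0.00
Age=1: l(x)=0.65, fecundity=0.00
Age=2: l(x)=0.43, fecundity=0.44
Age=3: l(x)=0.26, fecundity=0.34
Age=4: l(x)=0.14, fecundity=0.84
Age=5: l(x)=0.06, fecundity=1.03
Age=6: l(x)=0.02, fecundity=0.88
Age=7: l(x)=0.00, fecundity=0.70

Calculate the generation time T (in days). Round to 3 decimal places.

lx·mx: 0, 0, 0.1892, 0.0884, 0.1176, 0.0618, 0.0176, 0 → R0 = 0.4746
x·lx·mx: 0, 0, 0.3784, 0.2652, 0.4704, 0.309, 0.1056, 0 → Σ = 1.5286
T = 1.5286 / 0.4746 = 3.220818… → 3.221

3.221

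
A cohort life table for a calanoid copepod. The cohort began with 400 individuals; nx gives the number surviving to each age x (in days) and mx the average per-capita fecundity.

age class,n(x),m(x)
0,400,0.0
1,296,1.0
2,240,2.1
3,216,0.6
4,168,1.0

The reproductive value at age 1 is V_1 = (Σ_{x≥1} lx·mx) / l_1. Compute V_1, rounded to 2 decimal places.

3.71

lx = nx/n0 = nx/400: 1, 0.74, 0.6, 0.54, 0.42
lx·mx for x ≥ 1: 0.74, 1.26, 0.324, 0.42 → sum = 2.744
V_1 = 2.744 / l_1 = 2.744 / 0.74 = 3.708108… → 3.71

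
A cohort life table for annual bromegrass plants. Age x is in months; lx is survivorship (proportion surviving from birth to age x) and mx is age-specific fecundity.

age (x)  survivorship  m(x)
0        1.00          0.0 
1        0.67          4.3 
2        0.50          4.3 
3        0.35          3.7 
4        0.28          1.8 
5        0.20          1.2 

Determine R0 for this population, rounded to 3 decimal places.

7.070

lx·mx by age: 0, 2.881, 2.15, 1.295, 0.504, 0.24
R0 = Σ lx·mx = 7.07 → 7.070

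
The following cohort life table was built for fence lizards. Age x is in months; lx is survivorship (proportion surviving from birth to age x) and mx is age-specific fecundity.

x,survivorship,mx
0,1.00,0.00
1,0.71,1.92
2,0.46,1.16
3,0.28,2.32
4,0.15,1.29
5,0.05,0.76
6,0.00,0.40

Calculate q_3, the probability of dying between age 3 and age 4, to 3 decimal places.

0.464

q_3 = (l_3 − l_4) / l_3 = (0.28 − 0.15) / 0.28
     = 0.13 / 0.28 = 0.464286… → 0.464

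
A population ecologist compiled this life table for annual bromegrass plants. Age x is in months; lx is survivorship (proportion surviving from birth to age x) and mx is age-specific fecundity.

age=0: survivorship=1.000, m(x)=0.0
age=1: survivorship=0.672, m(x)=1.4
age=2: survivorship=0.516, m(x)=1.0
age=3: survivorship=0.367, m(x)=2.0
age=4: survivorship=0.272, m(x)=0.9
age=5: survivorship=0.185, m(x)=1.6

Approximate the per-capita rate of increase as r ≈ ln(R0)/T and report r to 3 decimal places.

0.414

R0 = Σ lx·mx = 0 + 0.9408 + 0.516 + 0.734 + 0.2448 + 0.296 = 2.7316
Σ x·lx·mx = 6.634; T = 6.634/2.7316 = 2.42861…
r ≈ ln(R0)/T = ln(2.7316)/2.42861… = 0.41377… → 0.414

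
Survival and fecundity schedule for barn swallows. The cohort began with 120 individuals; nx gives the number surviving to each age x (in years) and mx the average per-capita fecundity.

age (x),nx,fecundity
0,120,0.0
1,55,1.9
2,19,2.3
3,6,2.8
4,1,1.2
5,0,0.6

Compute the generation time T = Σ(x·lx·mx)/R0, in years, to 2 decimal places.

1.49

lx = nx/n0 = nx/120: 1, 0.45833…, 0.15833…, 0.05, 0.00833…, 0
lx·mx: 0, 0.870833…, 0.364167…, 0.14, 0.01…, 0 → R0 = 1.385…
x·lx·mx: 0, 0.870833…, 0.728333…, 0.42, 0.04…, 0 → Σ = 2.059167…
T = 2.059167… / 1.385… = 1.486763… → 1.49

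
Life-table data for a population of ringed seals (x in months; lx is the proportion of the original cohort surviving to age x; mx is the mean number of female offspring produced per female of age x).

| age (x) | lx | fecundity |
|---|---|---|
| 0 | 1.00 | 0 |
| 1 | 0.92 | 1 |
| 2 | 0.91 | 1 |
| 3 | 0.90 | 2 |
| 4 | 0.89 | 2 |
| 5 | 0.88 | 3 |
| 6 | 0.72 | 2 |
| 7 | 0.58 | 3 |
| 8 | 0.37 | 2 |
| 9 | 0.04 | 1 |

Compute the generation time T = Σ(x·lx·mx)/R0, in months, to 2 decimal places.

lx·mx: 0, 0.92, 0.91, 1.8, 1.78, 2.64, 1.44, 1.74, 0.74, 0.04 → R0 = 12.01
x·lx·mx: 0, 0.92, 1.82, 5.4, 7.12, 13.2, 8.64, 12.18, 5.92, 0.36 → Σ = 55.56
T = 55.56 / 12.01 = 4.626145… → 4.63

4.63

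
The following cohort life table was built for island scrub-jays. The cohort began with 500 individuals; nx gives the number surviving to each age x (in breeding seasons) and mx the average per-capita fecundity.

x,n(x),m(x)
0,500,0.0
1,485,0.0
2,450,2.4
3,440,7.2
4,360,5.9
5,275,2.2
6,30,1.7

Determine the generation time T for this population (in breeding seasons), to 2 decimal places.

3.34

lx = nx/n0 = nx/500: 1, 0.97, 0.9, 0.88, 0.72, 0.55, 0.06
lx·mx: 0, 0, 2.16, 6.336, 4.248, 1.21, 0.102 → R0 = 14.056
x·lx·mx: 0, 0, 4.32, 19.008, 16.992, 6.05, 0.612 → Σ = 46.982
T = 46.982 / 14.056 = 3.342487… → 3.34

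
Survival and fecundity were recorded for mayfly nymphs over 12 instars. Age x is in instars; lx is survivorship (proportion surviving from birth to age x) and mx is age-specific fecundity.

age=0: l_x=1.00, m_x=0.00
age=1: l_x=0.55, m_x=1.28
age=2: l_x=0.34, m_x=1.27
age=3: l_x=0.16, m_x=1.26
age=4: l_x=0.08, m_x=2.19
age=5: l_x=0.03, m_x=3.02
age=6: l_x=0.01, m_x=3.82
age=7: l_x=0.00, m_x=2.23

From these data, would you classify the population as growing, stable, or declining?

growing

R0 = Σ lx·mx = 0 + 0.704 + 0.4318 + 0.2016 + 0.1752 + 0.0906 + 0.0382 + 0 = 1.6414
R0 > 1, so the population is growing.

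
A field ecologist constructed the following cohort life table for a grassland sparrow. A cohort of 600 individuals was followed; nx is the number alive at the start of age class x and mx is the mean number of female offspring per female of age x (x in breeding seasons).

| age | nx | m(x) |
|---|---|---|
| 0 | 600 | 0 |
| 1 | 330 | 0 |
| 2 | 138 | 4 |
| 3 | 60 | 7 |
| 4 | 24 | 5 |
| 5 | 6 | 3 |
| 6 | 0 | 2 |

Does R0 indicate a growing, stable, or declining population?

growing

lx = nx/n0 = nx/600: 1, 0.55, 0.23, 0.1, 0.04, 0.01, 0
R0 = Σ lx·mx = 0 + 0 + 0.92 + 0.7 + 0.2 + 0.03 + 0 = 1.85
R0 > 1, so the population is growing.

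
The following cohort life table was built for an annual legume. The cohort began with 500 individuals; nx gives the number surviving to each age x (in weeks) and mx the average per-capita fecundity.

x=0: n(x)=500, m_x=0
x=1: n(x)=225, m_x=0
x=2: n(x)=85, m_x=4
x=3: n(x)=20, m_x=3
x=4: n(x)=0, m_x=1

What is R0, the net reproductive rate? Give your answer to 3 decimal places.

lx = nx/n0 = nx/500: 1, 0.45, 0.17, 0.04, 0
lx·mx by age: 0, 0, 0.68, 0.12, 0
R0 = Σ lx·mx = 0.8 → 0.800

0.800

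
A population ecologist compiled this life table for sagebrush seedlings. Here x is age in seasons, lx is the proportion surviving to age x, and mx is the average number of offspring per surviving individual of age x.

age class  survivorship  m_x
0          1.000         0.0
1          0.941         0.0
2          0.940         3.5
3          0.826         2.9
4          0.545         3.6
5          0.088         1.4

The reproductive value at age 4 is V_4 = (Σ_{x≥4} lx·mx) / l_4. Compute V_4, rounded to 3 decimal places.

3.826

lx·mx for x ≥ 4: 1.962, 0.1232 → sum = 2.0852
V_4 = 2.0852 / l_4 = 2.0852 / 0.545 = 3.826055… → 3.826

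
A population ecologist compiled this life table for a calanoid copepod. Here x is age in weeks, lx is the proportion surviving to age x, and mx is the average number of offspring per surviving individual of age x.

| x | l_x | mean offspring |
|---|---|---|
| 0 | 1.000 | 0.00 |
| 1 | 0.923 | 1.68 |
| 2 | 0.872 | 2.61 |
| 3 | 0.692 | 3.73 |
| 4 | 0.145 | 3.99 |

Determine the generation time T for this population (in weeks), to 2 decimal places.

2.31

lx·mx: 0, 1.55064, 2.27592, 2.58116, 0.57855 → R0 = 6.98627
x·lx·mx: 0, 1.55064, 4.55184, 7.74348, 2.3142 → Σ = 16.16016
T = 16.16016 / 6.98627 = 2.313131… → 2.31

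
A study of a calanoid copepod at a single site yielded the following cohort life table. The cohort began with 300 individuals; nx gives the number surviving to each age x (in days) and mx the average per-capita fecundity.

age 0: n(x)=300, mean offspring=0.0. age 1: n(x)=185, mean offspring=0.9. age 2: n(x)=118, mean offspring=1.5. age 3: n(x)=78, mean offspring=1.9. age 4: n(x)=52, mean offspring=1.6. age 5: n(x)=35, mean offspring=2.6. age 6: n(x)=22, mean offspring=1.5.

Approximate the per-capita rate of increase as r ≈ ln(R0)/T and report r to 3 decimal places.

0.303

lx = nx/n0 = nx/300: 1, 0.61667…, 0.39333…, 0.26, 0.17333…, 0.11667…, 0.07333…
R0 = Σ lx·mx = 0 + 0.555… + 0.59… + 0.494 + 0.27733… + 0.30333… + 0.11… = 2.329667…
Σ x·lx·mx = 6.503…; T = 6.503…/2.329667… = 2.79139…
r ≈ ln(R0)/T = ln(2.329667…)/2.79139… = 0.30298… → 0.303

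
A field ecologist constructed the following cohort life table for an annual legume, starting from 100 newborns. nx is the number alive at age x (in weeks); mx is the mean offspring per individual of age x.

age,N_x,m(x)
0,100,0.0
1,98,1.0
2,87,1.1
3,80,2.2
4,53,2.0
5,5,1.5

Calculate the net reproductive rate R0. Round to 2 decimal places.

4.83

lx = nx/n0 = nx/100: 1, 0.98, 0.87, 0.8, 0.53, 0.05
lx·mx by age: 0, 0.98, 0.957, 1.76, 1.06, 0.075
R0 = Σ lx·mx = 4.832 → 4.83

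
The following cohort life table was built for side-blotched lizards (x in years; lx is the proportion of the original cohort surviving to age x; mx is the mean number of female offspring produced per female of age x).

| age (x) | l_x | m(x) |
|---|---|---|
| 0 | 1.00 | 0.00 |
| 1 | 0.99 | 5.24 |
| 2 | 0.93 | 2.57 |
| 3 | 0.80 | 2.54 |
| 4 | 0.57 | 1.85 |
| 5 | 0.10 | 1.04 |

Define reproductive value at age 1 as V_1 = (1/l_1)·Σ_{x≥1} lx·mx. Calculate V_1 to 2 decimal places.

lx·mx for x ≥ 1: 5.1876, 2.3901, 2.032, 1.0545, 0.104 → sum = 10.7682
V_1 = 10.7682 / l_1 = 10.7682 / 0.99 = 10.87697… → 10.88

10.88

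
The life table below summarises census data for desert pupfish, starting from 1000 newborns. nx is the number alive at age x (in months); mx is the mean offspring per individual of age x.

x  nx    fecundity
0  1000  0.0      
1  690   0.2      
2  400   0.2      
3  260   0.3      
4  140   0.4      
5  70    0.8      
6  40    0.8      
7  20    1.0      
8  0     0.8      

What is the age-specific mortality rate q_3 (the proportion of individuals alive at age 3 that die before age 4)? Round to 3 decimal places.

lx = nx/n0 = nx/1000: 1, 0.69, 0.4, 0.26, 0.14, 0.07, 0.04, 0.02, 0
q_3 = (l_3 − l_4) / l_3 = (0.26 − 0.14) / 0.26
     = 0.12 / 0.26 = 0.461538… → 0.462

0.462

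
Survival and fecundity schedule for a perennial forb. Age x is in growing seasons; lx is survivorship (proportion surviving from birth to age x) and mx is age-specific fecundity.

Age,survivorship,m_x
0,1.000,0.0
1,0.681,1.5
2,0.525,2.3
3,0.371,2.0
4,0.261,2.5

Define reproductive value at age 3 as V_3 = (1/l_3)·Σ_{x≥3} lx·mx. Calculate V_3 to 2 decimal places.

3.76

lx·mx for x ≥ 3: 0.742, 0.6525 → sum = 1.3945
V_3 = 1.3945 / l_3 = 1.3945 / 0.371 = 3.75876… → 3.76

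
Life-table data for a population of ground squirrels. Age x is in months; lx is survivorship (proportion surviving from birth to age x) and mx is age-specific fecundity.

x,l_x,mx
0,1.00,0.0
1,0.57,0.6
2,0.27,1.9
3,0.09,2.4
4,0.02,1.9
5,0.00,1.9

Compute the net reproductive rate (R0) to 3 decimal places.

1.109

lx·mx by age: 0, 0.342, 0.513, 0.216, 0.038, 0
R0 = Σ lx·mx = 1.109 → 1.109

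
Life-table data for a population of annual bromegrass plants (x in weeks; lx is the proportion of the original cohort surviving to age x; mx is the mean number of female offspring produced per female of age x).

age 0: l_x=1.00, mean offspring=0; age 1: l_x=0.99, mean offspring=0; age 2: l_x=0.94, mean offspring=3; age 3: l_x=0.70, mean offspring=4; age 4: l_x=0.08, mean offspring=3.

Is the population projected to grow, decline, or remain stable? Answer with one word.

R0 = Σ lx·mx = 0 + 0 + 2.82 + 2.8 + 0.24 = 5.86
R0 > 1, so the population is growing.

growing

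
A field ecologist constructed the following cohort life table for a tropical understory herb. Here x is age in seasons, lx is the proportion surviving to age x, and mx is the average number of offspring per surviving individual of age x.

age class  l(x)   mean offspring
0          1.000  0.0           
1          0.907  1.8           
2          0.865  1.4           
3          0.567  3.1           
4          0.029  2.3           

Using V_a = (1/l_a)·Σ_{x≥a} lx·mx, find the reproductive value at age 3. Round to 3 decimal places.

lx·mx for x ≥ 3: 1.7577, 0.0667 → sum = 1.8244
V_3 = 1.8244 / l_3 = 1.8244 / 0.567 = 3.217637… → 3.218

3.218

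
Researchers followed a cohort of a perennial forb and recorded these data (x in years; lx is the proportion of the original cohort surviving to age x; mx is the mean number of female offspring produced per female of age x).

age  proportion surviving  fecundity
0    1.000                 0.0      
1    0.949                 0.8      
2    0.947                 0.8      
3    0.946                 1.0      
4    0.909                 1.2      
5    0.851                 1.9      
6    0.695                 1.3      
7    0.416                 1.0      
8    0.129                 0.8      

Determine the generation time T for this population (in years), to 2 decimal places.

lx·mx: 0, 0.7592, 0.7576, 0.946, 1.0908, 1.6169, 0.9035, 0.416, 0.1032 → R0 = 6.5932
x·lx·mx: 0, 0.7592, 1.5152, 2.838, 4.3632, 8.0845, 5.421, 2.912, 0.8256 → Σ = 26.7187
T = 26.7187 / 6.5932 = 4.052463… → 4.05

4.05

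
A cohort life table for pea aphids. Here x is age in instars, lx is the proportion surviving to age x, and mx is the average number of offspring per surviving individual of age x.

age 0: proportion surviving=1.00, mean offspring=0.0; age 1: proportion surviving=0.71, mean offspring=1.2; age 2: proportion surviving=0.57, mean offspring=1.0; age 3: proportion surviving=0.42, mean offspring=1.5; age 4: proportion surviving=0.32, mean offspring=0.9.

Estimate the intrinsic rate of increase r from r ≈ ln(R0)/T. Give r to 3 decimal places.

R0 = Σ lx·mx = 0 + 0.852 + 0.57 + 0.63 + 0.288 = 2.34
Σ x·lx·mx = 5.034; T = 5.034/2.34 = 2.15128…
r ≈ ln(R0)/T = ln(2.34)/2.15128… = 0.39518… → 0.395

0.395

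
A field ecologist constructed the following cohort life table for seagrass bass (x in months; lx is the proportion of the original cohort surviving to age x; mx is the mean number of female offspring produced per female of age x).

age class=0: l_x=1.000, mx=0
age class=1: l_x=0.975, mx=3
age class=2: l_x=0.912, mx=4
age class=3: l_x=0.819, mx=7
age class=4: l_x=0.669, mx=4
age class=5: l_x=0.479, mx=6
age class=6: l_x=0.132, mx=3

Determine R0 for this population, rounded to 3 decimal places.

18.252

lx·mx by age: 0, 2.925, 3.648, 5.733, 2.676, 2.874, 0.396
R0 = Σ lx·mx = 18.252 → 18.252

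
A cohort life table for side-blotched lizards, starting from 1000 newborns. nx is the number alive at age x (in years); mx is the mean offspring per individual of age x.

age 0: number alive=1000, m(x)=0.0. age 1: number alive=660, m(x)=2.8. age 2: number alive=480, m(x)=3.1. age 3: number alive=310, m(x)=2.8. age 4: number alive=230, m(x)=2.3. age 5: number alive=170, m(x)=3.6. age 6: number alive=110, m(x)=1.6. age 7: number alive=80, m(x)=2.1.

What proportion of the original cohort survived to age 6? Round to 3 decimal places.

0.110

l_6 = n_6/n_0 = 110/1000 = 0.11 → 0.110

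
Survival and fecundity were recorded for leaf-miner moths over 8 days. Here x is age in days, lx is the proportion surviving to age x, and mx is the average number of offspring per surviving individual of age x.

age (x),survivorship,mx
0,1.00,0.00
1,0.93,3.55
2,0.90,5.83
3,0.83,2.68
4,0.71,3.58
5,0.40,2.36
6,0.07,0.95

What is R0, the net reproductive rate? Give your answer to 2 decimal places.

14.33

lx·mx by age: 0, 3.3015, 5.247, 2.2244, 2.5418, 0.944, 0.0665
R0 = Σ lx·mx = 14.3252 → 14.33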